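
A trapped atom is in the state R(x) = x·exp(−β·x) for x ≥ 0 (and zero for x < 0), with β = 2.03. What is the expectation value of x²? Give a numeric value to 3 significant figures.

⟨x²⟩ = ∫ x²·|R|² dx / ∫|R|² dx (integrals over the domain).
Every integrand reduces to terms xʲ·e^(−2βx) on [0, ∞); use ∫₀^∞ xʲ·e^(−2βx) dx = j!/(2β)^(j+1).
State is unnormalized: ∫|R|² dx = 0.029885, and ∫R*·x²·R dx = 0.021756, so ⟨x²⟩ = 0.021756 / 0.029885.
⟨x²⟩ = 0.72800.

0.728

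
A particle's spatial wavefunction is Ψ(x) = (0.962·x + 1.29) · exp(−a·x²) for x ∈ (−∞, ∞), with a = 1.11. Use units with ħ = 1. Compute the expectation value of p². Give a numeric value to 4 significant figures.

1.357

p² Ψ = −ħ² d²Ψ/dx²; ⟨p²⟩ = −ħ² ∫ Ψ*·Ψ'' dx / ∫|Ψ|² dx.
Expand each integrand as polynomial × e^(−2ax²) and use ∫x^(2j)·e^(−2ax²) dx = (2j−1)!!/(4a)^j · √(π/(2a)), odd powers → 0; here √(π/(2a)) = 1.1896. Differentiate with the product rule, d/dx e^(−ax²) = −2ax·e^(−ax²).
State is unnormalized: ∫|Ψ|² dx = 2.2276, and ∫Ψ*·(−ħ² Ψ'') dx = 3.0230, so ⟨p²⟩ = 3.0230 / 2.2276.
⟨p²⟩ = 1.3571.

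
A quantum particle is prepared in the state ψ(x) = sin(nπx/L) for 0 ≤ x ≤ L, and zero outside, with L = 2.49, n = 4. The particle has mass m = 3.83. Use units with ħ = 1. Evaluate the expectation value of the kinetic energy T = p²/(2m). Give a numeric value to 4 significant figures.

3.325

T = −(ħ²/2m) d²/dx², so ⟨T⟩ = −(ħ²/2m) ∫ ψ*·ψ'' dx / ∫|ψ|² dx; with m = 3.83.
d/dx sin(nπx/L) = (nπ/L)·cos(nπx/L) and d²/dx² sin(nπx/L) = −(nπ/L)²·sin(nπx/L); on 0 ≤ x ≤ L, ∫sin²(nπx/L) dx = L/2 and ∫sin(nπx/L)·cos(nπx/L) dx = 0.
State is unnormalized: ∫|ψ|² dx = 1.2450, and ∫ψ*·(−ħ²/2m · ψ'') dx = 4.1396, so ⟨T⟩ = 4.1396 / 1.2450.
⟨T⟩ = 3.3250.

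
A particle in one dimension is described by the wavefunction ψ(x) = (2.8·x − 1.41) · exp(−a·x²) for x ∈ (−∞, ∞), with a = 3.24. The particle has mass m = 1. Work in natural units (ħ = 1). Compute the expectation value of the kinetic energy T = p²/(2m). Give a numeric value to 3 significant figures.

2.38

T = −(ħ²/2m) d²/dx², so ⟨T⟩ = −(ħ²/2m) ∫ ψ*·ψ'' dx / ∫|ψ|² dx; with m = 1.
Expand each integrand as polynomial × e^(−2ax²) and use ∫x^(2j)·e^(−2ax²) dx = (2j−1)!!/(4a)^j · √(π/(2a)), odd powers → 0; here √(π/(2a)) = 0.69629. Differentiate with the product rule, d/dx e^(−ax²) = −2ax·e^(−ax²).
State is unnormalized: ∫|ψ|² dx = 1.8055, and ∫ψ*·(−ħ²/2m · ψ'') dx = 4.2896, so ⟨T⟩ = 4.2896 / 1.8055.
⟨T⟩ = 2.3759.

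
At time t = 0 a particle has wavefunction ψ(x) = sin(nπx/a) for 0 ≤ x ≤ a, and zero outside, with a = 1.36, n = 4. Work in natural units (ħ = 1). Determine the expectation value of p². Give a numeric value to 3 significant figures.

85.4

p² ψ = −ħ² d²ψ/dx²; ⟨p²⟩ = −ħ² ∫ ψ*·ψ'' dx / ∫|ψ|² dx.
d/dx sin(nπx/a) = (nπ/a)·cos(nπx/a) and d²/dx² sin(nπx/a) = −(nπ/a)²·sin(nπx/a); on 0 ≤ x ≤ a, ∫sin²(nπx/a) dx = a/2 and ∫sin(nπx/a)·cos(nπx/a) dx = 0.
State is unnormalized: ∫|ψ|² dx = 0.68000, and ∫ψ*·(−ħ² ψ'') dx = 58.056, so ⟨p²⟩ = 58.056 / 0.68000.
⟨p²⟩ = 85.377.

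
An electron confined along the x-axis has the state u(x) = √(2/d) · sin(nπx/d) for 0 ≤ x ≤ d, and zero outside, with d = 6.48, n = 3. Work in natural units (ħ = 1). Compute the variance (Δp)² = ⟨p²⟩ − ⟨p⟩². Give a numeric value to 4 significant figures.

Compute ⟨p⟩ and ⟨p²⟩ separately; (Δp)² = ⟨p²⟩ − ⟨p⟩².
d/dx sin(nπx/d) = (nπ/d)·cos(nπx/d) and d²/dx² sin(nπx/d) = −(nπ/d)²·sin(nπx/d); on 0 ≤ x ≤ d, ∫sin²(nπx/d) dx = d/2 and ∫sin(nπx/d)·cos(nπx/d) dx = 0.
⟨p⟩ = 0.0000 and ⟨p²⟩ = 2.1154.
(Δp)² = 2.1154 − (0.0000)² = 2.1154.

2.115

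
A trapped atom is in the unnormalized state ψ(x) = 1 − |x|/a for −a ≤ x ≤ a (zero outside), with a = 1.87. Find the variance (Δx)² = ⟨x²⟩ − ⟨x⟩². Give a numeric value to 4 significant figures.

Compute ⟨x⟩ and ⟨x²⟩ separately, then (Δx)² = ⟨x²⟩ − ⟨x⟩².
ψ is even, so ∫ over [−a, a] = 2∫₀ᵃ with ψ = 1 − x/a there: ∫₀ᵃ (1 − x/a)² dx = a/3, ∫₀ᵃ x²(1 − x/a)² dx = a³/30, ∫₀ᵃ x⁴(1 − x/a)² dx = a⁵/105.
Normalization: ∫|ψ|² dx = 1.2467.
⟨x⟩ = 0.0000 and ⟨x²⟩ = 0.34969.
(Δx)² = 0.34969 − (0.0000)² = 0.34969.

0.3497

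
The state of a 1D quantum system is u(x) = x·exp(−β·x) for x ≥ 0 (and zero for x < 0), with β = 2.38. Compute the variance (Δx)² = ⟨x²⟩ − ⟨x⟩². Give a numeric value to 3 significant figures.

0.132

Compute ⟨x⟩ and ⟨x²⟩ separately, then (Δx)² = ⟨x²⟩ − ⟨x⟩².
Every integrand reduces to terms xʲ·e^(−2βx) on [0, ∞); use ∫₀^∞ xʲ·e^(−2βx) dx = j!/(2β)^(j+1).
Normalization: ∫|u|² dx = 0.018544.
⟨x⟩ = 0.63025 and ⟨x²⟩ = 0.52962.
(Δx)² = 0.52962 − (0.63025)² = 0.13241.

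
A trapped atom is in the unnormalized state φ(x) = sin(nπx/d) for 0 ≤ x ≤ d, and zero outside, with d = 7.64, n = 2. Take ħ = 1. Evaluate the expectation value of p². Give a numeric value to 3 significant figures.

p² φ = −ħ² d²φ/dx²; ⟨p²⟩ = −ħ² ∫ φ*·φ'' dx / ∫|φ|² dx.
d/dx sin(nπx/d) = (nπ/d)·cos(nπx/d) and d²/dx² sin(nπx/d) = −(nπ/d)²·sin(nπx/d); on 0 ≤ x ≤ d, ∫sin²(nπx/d) dx = d/2 and ∫sin(nπx/d)·cos(nπx/d) dx = 0.
State is unnormalized: ∫|φ|² dx = 3.8200, and ∫φ*·(−ħ² φ'') dx = 2.5837, so ⟨p²⟩ = 2.5837 / 3.8200.
⟨p²⟩ = 0.67635.

0.676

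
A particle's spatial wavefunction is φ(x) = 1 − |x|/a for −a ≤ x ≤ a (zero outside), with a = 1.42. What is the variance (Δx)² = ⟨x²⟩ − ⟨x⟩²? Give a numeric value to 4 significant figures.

Compute ⟨x⟩ and ⟨x²⟩ separately, then (Δx)² = ⟨x²⟩ − ⟨x⟩².
φ is even, so ∫ over [−a, a] = 2∫₀ᵃ with φ = 1 − x/a there: ∫₀ᵃ (1 − x/a)² dx = a/3, ∫₀ᵃ x²(1 − x/a)² dx = a³/30, ∫₀ᵃ x⁴(1 − x/a)² dx = a⁵/105.
Normalization: ∫|φ|² dx = 0.94667.
⟨x⟩ = 0.0000 and ⟨x²⟩ = 0.20164.
(Δx)² = 0.20164 − (0.0000)² = 0.20164.

0.2016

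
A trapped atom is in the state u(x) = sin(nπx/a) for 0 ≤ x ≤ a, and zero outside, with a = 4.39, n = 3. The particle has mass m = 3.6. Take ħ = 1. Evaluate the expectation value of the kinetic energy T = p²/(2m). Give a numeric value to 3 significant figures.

T = −(ħ²/2m) d²/dx², so ⟨T⟩ = −(ħ²/2m) ∫ u*·u'' dx / ∫|u|² dx; with m = 3.6.
d/dx sin(nπx/a) = (nπ/a)·cos(nπx/a) and d²/dx² sin(nπx/a) = −(nπ/a)²·sin(nπx/a); on 0 ≤ x ≤ a, ∫sin²(nπx/a) dx = a/2 and ∫sin(nπx/a)·cos(nπx/a) dx = 0.
State is unnormalized: ∫|u|² dx = 2.1950, and ∫u*·(−ħ²/2m · u'') dx = 1.4051, so ⟨T⟩ = 1.4051 / 2.1950.
⟨T⟩ = 0.64015.

0.640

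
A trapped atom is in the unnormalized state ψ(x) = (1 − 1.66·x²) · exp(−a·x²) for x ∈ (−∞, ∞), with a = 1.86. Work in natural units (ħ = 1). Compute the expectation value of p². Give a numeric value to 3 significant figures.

p² ψ = −ħ² d²ψ/dx²; ⟨p²⟩ = −ħ² ∫ ψ*·ψ'' dx / ∫|ψ|² dx.
Expand each integrand as polynomial × e^(−2ax²) and use ∫x^(2j)·e^(−2ax²) dx = (2j−1)!!/(4a)^j · √(π/(2a)), odd powers → 0; here √(π/(2a)) = 0.91897. Differentiate with the product rule, d/dx e^(−ax²) = −2ax·e^(−ax²).
State is unnormalized: ∫|ψ|² dx = 0.64614, and ∫ψ*·(−ħ² ψ'') dx = 3.0677, so ⟨p²⟩ = 3.0677 / 0.64614.
⟨p²⟩ = 4.7477.

4.75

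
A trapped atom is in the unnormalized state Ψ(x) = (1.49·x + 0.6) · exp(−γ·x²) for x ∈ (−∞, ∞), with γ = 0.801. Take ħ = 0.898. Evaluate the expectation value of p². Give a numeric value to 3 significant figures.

1.50

p² Ψ = −ħ² d²Ψ/dx²; ⟨p²⟩ = −ħ² ∫ Ψ*·Ψ'' dx / ∫|Ψ|² dx.
Expand each integrand as polynomial × e^(−2γx²) and use ∫x^(2j)·e^(−2γx²) dx = (2j−1)!!/(4γ)^j · √(π/(2γ)), odd powers → 0; here √(π/(2γ)) = 1.4004. Differentiate with the product rule, d/dx e^(−γx²) = −2γx·e^(−γx²).
State is unnormalized: ∫|Ψ|² dx = 1.4745, and ∫Ψ*·(−ħ² Ψ'') dx = 2.2059, so ⟨p²⟩ = 2.2059 / 1.4745.
⟨p²⟩ = 1.4961.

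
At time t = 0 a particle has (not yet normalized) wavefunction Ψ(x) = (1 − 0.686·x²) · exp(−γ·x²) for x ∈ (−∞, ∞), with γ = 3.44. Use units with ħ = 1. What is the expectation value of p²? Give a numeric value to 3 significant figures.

p² Ψ = −ħ² d²Ψ/dx²; ⟨p²⟩ = −ħ² ∫ Ψ*·Ψ'' dx / ∫|Ψ|² dx.
Expand each integrand as polynomial × e^(−2γx²) and use ∫x^(2j)·e^(−2γx²) dx = (2j−1)!!/(4γ)^j · √(π/(2γ)), odd powers → 0; here √(π/(2γ)) = 0.67574. Differentiate with the product rule, d/dx e^(−γx²) = −2γx·e^(−γx²).
State is unnormalized: ∫|Ψ|² dx = 0.61340, and ∫Ψ*·(−ħ² Ψ'') dx = 2.5968, so ⟨p²⟩ = 2.5968 / 0.61340.
⟨p²⟩ = 4.2334.

4.23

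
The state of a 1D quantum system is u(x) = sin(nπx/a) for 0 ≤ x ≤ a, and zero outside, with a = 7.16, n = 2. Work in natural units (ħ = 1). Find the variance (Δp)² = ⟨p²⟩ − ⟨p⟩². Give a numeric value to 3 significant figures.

Compute ⟨p⟩ and ⟨p²⟩ separately; (Δp)² = ⟨p²⟩ − ⟨p⟩².
d/dx sin(nπx/a) = (nπ/a)·cos(nπx/a) and d²/dx² sin(nπx/a) = −(nπ/a)²·sin(nπx/a); on 0 ≤ x ≤ a, ∫sin²(nπx/a) dx = a/2 and ∫sin(nπx/a)·cos(nπx/a) dx = 0.
Normalization: ∫|u|² dx = 3.5800.
⟨p⟩ = 0.0000 and ⟨p²⟩ = 0.77008.
(Δp)² = 0.77008 − (0.0000)² = 0.77008.

0.770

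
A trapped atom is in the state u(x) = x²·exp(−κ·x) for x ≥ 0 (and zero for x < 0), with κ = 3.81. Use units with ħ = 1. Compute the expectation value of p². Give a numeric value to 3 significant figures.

p² u = −ħ² d²u/dx²; ⟨p²⟩ = −ħ² ∫ u*·u'' dx / ∫|u|² dx.
Differentiate x²·exp(−κ·x) with the product rule; every integrand then reduces to terms xʲ·e^(−2κx) on [0, ∞), with ∫₀^∞ xʲ·e^(−2κx) dx = j!/(2κ)^(j+1).
State is unnormalized: ∫|u|² dx = 0.00093419, and ∫u*·(−ħ² u'') dx = 0.0045203, so ⟨p²⟩ = 0.0045203 / 0.00093419.
⟨p²⟩ = 4.8387.

4.84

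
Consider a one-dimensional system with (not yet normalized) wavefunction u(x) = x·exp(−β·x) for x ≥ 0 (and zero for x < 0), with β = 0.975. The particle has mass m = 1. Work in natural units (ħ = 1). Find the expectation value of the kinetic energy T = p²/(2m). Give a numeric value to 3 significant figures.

0.475

T = −(ħ²/2m) d²/dx², so ⟨T⟩ = −(ħ²/2m) ∫ u*·u'' dx / ∫|u|² dx; with m = 1.
Differentiate x·exp(−β·x) with the product rule; every integrand then reduces to terms xʲ·e^(−2βx) on [0, ∞), with ∫₀^∞ xʲ·e^(−2βx) dx = j!/(2β)^(j+1).
State is unnormalized: ∫|u|² dx = 0.26973, and ∫u*·(−ħ²/2m · u'') dx = 0.12821, so ⟨T⟩ = 0.12821 / 0.26973.
⟨T⟩ = 0.47531.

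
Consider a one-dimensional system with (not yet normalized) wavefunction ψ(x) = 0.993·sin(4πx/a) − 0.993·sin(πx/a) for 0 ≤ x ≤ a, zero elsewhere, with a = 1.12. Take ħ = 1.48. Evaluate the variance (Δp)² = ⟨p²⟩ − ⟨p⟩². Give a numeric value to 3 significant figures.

146.

Compute ⟨p⟩ and ⟨p²⟩ separately; (Δp)² = ⟨p²⟩ − ⟨p⟩².
d²/dx² sin(jπx/a) = −(jπ/a)²·sin(jπx/a); on 0 ≤ x ≤ a, ∫sin²(jπx/a) dx = a/2 and ∫sin(jπx/a)·sin(lπx/a) dx = 0 for j ≠ l, so only diagonal terms survive in ∫|ψ|² and ∫ψ·ψ″; ∫ψ·ψ′ dx = [ψ²/2] between the walls = 0.
Normalization: ∫|ψ|² dx = 1.1044.
⟨p⟩ = 0.0000 and ⟨p²⟩ = 146.49.
(Δp)² = 146.49 − (0.0000)² = 146.49.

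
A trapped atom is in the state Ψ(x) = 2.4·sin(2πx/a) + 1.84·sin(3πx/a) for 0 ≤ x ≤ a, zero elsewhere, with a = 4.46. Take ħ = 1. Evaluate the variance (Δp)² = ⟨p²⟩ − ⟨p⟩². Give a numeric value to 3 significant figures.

Compute ⟨p⟩ and ⟨p²⟩ separately; (Δp)² = ⟨p²⟩ − ⟨p⟩².
d²/dx² sin(jπx/a) = −(jπ/a)²·sin(jπx/a); on 0 ≤ x ≤ a, ∫sin²(jπx/a) dx = a/2 and ∫sin(jπx/a)·sin(lπx/a) dx = 0 for j ≠ l, so only diagonal terms survive in ∫|Ψ|² and ∫Ψ·Ψ″; ∫Ψ·Ψ′ dx = [Ψ²/2] between the walls = 0.
Normalization: ∫|Ψ|² dx = 20.395.
⟨p⟩ = 0.0000 and ⟨p²⟩ = 2.9031.
(Δp)² = 2.9031 − (0.0000)² = 2.9031.

2.90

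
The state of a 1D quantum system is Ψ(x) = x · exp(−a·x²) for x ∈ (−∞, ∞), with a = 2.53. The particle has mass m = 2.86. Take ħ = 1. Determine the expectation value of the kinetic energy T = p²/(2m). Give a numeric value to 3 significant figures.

1.33

T = −(ħ²/2m) d²/dx², so ⟨T⟩ = −(ħ²/2m) ∫ Ψ*·Ψ'' dx / ∫|Ψ|² dx; with m = 2.86.
Expand each integrand as polynomial × e^(−2ax²) and use ∫x^(2j)·e^(−2ax²) dx = (2j−1)!!/(4a)^j · √(π/(2a)), odd powers → 0; here √(π/(2a)) = 0.78795. Differentiate with the product rule, d/dx e^(−ax²) = −2ax·e^(−ax²).
State is unnormalized: ∫|Ψ|² dx = 0.077861, and ∫Ψ*·(−ħ²/2m · Ψ'') dx = 0.10332, so ⟨T⟩ = 0.10332 / 0.077861.
⟨T⟩ = 1.3269.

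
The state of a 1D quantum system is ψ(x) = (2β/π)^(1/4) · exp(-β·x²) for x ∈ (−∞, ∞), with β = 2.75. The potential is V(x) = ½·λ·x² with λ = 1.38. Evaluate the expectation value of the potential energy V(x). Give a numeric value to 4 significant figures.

0.06273

⟨V⟩ = ∫ V(x)·|ψ|² dx.
Gaussian moments: ∫x^(2j)·e^(−2βx²) dx = (2j−1)!!/(4β)^j · √(π/(2β)), odd powers integrate to 0; here √(π/(2β)) = 0.75578.
⟨V⟩ = 0.062727.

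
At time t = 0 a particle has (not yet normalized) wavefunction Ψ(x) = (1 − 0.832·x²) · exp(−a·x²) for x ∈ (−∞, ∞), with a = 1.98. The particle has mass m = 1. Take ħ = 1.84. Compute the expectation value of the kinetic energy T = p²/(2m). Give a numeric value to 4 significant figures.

T = −(ħ²/2m) d²/dx², so ⟨T⟩ = −(ħ²/2m) ∫ Ψ*·Ψ'' dx / ∫|Ψ|² dx; with m = 1.
Expand each integrand as polynomial × e^(−2ax²) and use ∫x^(2j)·e^(−2ax²) dx = (2j−1)!!/(4a)^j · √(π/(2a)), odd powers → 0; here √(π/(2a)) = 0.89069. Differentiate with the product rule, d/dx e^(−ax²) = −2ax·e^(−ax²).
State is unnormalized: ∫|Ψ|² dx = 0.73304, and ∫Ψ*·(−ħ²/2m · Ψ'') dx = 3.8432, so ⟨T⟩ = 3.8432 / 0.73304.
⟨T⟩ = 5.2428.

5.243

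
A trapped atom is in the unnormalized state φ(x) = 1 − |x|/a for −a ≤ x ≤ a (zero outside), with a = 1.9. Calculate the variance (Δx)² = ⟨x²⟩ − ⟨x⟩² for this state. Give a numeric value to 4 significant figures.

0.3610

Compute ⟨x⟩ and ⟨x²⟩ separately, then (Δx)² = ⟨x²⟩ − ⟨x⟩².
φ is even, so ∫ over [−a, a] = 2∫₀ᵃ with φ = 1 − x/a there: ∫₀ᵃ (1 − x/a)² dx = a/3, ∫₀ᵃ x²(1 − x/a)² dx = a³/30, ∫₀ᵃ x⁴(1 − x/a)² dx = a⁵/105.
Normalization: ∫|φ|² dx = 1.2667.
⟨x⟩ = 0.0000 and ⟨x²⟩ = 0.36100.
(Δx)² = 0.36100 − (0.0000)² = 0.36100.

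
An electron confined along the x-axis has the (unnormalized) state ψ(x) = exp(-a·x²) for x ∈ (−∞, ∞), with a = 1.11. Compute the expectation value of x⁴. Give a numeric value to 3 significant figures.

0.152

⟨x⁴⟩ = ∫ x⁴·|ψ|² dx / ∫|ψ|² dx (integrals over the domain).
Gaussian moments: ∫x^(2j)·e^(−2ax²) dx = (2j−1)!!/(4a)^j · √(π/(2a)), odd powers integrate to 0; here √(π/(2a)) = 1.1896.
State is unnormalized: ∫|ψ|² dx = 1.1896, and ∫ψ*·x⁴·ψ dx = 0.18103, so ⟨x⁴⟩ = 0.18103 / 1.1896.
⟨x⁴⟩ = 0.15218.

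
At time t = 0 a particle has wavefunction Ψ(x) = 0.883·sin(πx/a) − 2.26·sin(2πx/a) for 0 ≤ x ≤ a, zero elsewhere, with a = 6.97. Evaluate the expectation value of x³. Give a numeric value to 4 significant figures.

⟨x³⟩ = ∫ x³·|Ψ|² dx / ∫|Ψ|² dx (integrals over the domain).
On 0 ≤ x ≤ a (j ≠ l): ∫sin²(jπx/a) dx = a/2, ∫sin(jπx/a)·sin(lπx/a) dx = 0; diagonal moments ∫x·sin²(jπx/a) dx = a²/4, ∫x²·sin²(jπx/a) dx = a³·(1/6 − 1/(4j²π²)); cross terms ∫x·sin(jπx/a)·sin(lπx/a) dx = 0 for j + l even and −4jla²/(π²(j² − l²)²) for j + l odd, ∫x²·sin(jπx/a)·sin(lπx/a) dx = (−1)^(j+l)·4jla³/(π²(j² − l²)²); higher powers the same way via product-to-sum and parts.
State is unnormalized: ∫|Ψ|² dx = 20.517, and ∫Ψ*·x³·Ψ dx = 2251.9, so ⟨x³⟩ = 2251.9 / 20.517.
⟨x³⟩ = 109.76.

109.8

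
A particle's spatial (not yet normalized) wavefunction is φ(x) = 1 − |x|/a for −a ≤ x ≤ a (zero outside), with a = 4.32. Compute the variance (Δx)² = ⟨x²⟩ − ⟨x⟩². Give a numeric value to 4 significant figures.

Compute ⟨x⟩ and ⟨x²⟩ separately, then (Δx)² = ⟨x²⟩ − ⟨x⟩².
φ is even, so ∫ over [−a, a] = 2∫₀ᵃ with φ = 1 − x/a there: ∫₀ᵃ (1 − x/a)² dx = a/3, ∫₀ᵃ x²(1 − x/a)² dx = a³/30, ∫₀ᵃ x⁴(1 − x/a)² dx = a⁵/105.
Normalization: ∫|φ|² dx = 2.8800.
⟨x⟩ = 0.0000 and ⟨x²⟩ = 1.8662.
(Δx)² = 1.8662 − (0.0000)² = 1.8662.

1.866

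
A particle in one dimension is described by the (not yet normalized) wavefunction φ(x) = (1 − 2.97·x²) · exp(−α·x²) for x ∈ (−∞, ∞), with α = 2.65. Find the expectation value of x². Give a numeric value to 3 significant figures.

0.0694

⟨x²⟩ = ∫ x²·|φ|² dx / ∫|φ|² dx (integrals over the domain).
Expand each integrand as polynomial × e^(−2αx²) and use ∫x^(2j)·e^(−2αx²) dx = (2j−1)!!/(4α)^j · √(π/(2α)), odd powers → 0; here √(π/(2α)) = 0.76990.
State is unnormalized: ∫|φ|² dx = 0.51979, and ∫φ*·x²·φ dx = 0.036059, so ⟨x²⟩ = 0.036059 / 0.51979.
⟨x²⟩ = 0.069371.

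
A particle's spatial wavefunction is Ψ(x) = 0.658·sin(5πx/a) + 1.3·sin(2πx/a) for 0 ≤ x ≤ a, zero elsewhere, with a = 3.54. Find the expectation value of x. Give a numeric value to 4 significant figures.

⟨x⟩ = ∫ x·|Ψ|² dx / ∫|Ψ|² dx (integrals over the domain).
On 0 ≤ x ≤ a (j ≠ l): ∫sin²(jπx/a) dx = a/2, ∫sin(jπx/a)·sin(lπx/a) dx = 0; diagonal moments ∫x·sin²(jπx/a) dx = a²/4, ∫x²·sin²(jπx/a) dx = a³·(1/6 − 1/(4j²π²)); cross terms ∫x·sin(jπx/a)·sin(lπx/a) dx = 0 for j + l even and −4jla²/(π²(j² − l²)²) for j + l odd, ∫x²·sin(jπx/a)·sin(lπx/a) dx = (−1)^(j+l)·4jla³/(π²(j² − l²)²); higher powers the same way via product-to-sum and parts.
State is unnormalized: ∫|Ψ|² dx = 3.7576, and ∫Ψ*·x·Ψ dx = 6.4540, so ⟨x⟩ = 6.4540 / 3.7576.
⟨x⟩ = 1.7176.

1.718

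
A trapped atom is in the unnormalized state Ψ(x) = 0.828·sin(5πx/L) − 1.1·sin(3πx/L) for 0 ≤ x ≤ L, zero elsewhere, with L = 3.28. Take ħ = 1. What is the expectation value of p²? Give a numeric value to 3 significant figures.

13.6

p² Ψ = −ħ² d²Ψ/dx²; ⟨p²⟩ = −ħ² ∫ Ψ*·Ψ'' dx / ∫|Ψ|² dx.
d²/dx² sin(jπx/L) = −(jπ/L)²·sin(jπx/L); on 0 ≤ x ≤ L, ∫sin²(jπx/L) dx = L/2 and ∫sin(jπx/L)·sin(lπx/L) dx = 0 for j ≠ l, so only diagonal terms survive in ∫|Ψ|² and ∫Ψ·Ψ″; ∫Ψ·Ψ′ dx = [Ψ²/2] between the walls = 0.
State is unnormalized: ∫|Ψ|² dx = 3.1088, and ∫Ψ*·(−ħ² Ψ'') dx = 42.171, so ⟨p²⟩ = 42.171 / 3.1088.
⟨p²⟩ = 13.565.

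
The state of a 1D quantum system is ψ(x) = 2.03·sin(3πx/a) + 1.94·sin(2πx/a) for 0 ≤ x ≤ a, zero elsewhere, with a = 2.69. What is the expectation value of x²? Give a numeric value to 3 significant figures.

⟨x²⟩ = ∫ x²·|ψ|² dx / ∫|ψ|² dx (integrals over the domain).
On 0 ≤ x ≤ a (j ≠ l): ∫sin²(jπx/a) dx = a/2, ∫sin(jπx/a)·sin(lπx/a) dx = 0; diagonal moments ∫x·sin²(jπx/a) dx = a²/4, ∫x²·sin²(jπx/a) dx = a³·(1/6 − 1/(4j²π²)); cross terms ∫x·sin(jπx/a)·sin(lπx/a) dx = 0 for j + l even and −4jla²/(π²(j² − l²)²) for j + l odd, ∫x²·sin(jπx/a)·sin(lπx/a) dx = (−1)^(j+l)·4jla³/(π²(j² − l²)²); higher powers the same way via product-to-sum and parts.
State is unnormalized: ∫|ψ|² dx = 10.605, and ∫ψ*·x²·ψ dx = 9.9764, so ⟨x²⟩ = 9.9764 / 10.605.
⟨x²⟩ = 0.94076.

0.941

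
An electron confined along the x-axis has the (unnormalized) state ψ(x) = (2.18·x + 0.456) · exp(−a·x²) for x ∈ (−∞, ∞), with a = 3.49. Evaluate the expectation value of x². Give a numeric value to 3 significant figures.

⟨x²⟩ = ∫ x²·|ψ|² dx / ∫|ψ|² dx (integrals over the domain).
Expand each integrand as polynomial × e^(−2ax²) and use ∫x^(2j)·e^(−2ax²) dx = (2j−1)!!/(4a)^j · √(π/(2a)), odd powers → 0; here √(π/(2a)) = 0.67088.
State is unnormalized: ∫|ψ|² dx = 0.36789, and ∫ψ*·x²·ψ dx = 0.059074, so ⟨x²⟩ = 0.059074 / 0.36789.
⟨x²⟩ = 0.16057.

0.161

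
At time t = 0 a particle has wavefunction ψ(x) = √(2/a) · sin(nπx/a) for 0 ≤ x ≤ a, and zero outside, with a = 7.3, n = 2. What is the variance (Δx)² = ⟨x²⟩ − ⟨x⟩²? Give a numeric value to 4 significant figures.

3.766

Compute ⟨x⟩ and ⟨x²⟩ separately, then (Δx)² = ⟨x²⟩ − ⟨x⟩².
With sin²θ = (1 − cos2θ)/2 on 0 ≤ x ≤ a: ∫sin²(nπx/a) dx = a/2, ∫x·sin²(nπx/a) dx = a²/4, ∫x²·sin²(nπx/a) dx = a³·(1/6 − 1/(4n²π²)); higher powers xᵏ the same way, integrating xᵏ·cos(2nπx/a) by parts.
⟨x⟩ = 3.6500 and ⟨x²⟩ = 17.088.
(Δx)² = 17.088 − (3.6500)² = 3.7659.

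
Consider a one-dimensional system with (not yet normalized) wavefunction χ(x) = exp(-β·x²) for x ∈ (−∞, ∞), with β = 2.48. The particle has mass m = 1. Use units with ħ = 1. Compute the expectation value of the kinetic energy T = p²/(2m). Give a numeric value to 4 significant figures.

1.240

T = −(ħ²/2m) d²/dx², so ⟨T⟩ = −(ħ²/2m) ∫ χ*·χ'' dx / ∫|χ|² dx; with m = 1.
Gaussian moments: ∫x^(2j)·e^(−2βx²) dx = (2j−1)!!/(4β)^j · √(π/(2β)), odd powers integrate to 0; here √(π/(2β)) = 0.79586. Derivatives: d/dx e^(−βx²) = −2βx·e^(−βx²), d²/dx² e^(−βx²) = (4β²x² − 2β)·e^(−βx²).
State is unnormalized: ∫|χ|² dx = 0.79586, and ∫χ*·(−ħ²/2m · χ'') dx = 0.98686, so ⟨T⟩ = 0.98686 / 0.79586.
⟨T⟩ = 1.2400.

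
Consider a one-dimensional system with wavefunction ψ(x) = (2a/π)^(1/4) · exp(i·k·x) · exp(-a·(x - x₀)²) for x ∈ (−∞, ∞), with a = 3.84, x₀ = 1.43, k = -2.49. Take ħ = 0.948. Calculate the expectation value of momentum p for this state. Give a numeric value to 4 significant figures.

p ψ = −iħ dψ/dx; then ⟨p⟩ = ∫ ψ*·(pψ) dx.
Gaussian moments (u = x − x₀): ∫u^(2j)·e^(−2au²) du = (2j−1)!!/(4a)^j · √(π/(2a)), odd powers integrate to 0; here √(π/(2a)) = 0.63958. Derivatives: ψ′ = (ik − 2au)·ψ, ψ″ = ((ik − 2au)² − 2a)·ψ; the odd-in-u pieces drop out.
⟨p⟩ = -2.3605.

-2.361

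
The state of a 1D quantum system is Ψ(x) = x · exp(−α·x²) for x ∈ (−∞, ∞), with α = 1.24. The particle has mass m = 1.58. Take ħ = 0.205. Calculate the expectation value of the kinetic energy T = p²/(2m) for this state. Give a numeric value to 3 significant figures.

T = −(ħ²/2m) d²/dx², so ⟨T⟩ = −(ħ²/2m) ∫ Ψ*·Ψ'' dx / ∫|Ψ|² dx; with m = 1.58.
Expand each integrand as polynomial × e^(−2αx²) and use ∫x^(2j)·e^(−2αx²) dx = (2j−1)!!/(4α)^j · √(π/(2α)), odd powers → 0; here √(π/(2α)) = 1.1255. Differentiate with the product rule, d/dx e^(−αx²) = −2αx·e^(−αx²).
State is unnormalized: ∫|Ψ|² dx = 0.22692, and ∫Ψ*·(−ħ²/2m · Ψ'') dx = 0.011226, so ⟨T⟩ = 0.011226 / 0.22692.
⟨T⟩ = 0.049472.

0.0495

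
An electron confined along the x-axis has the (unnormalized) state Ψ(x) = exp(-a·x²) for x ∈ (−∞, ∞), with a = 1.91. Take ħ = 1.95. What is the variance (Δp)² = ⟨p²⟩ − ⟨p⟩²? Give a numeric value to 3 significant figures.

7.26

Compute ⟨p⟩ and ⟨p²⟩ separately; (Δp)² = ⟨p²⟩ − ⟨p⟩².
Gaussian moments: ∫x^(2j)·e^(−2ax²) dx = (2j−1)!!/(4a)^j · √(π/(2a)), odd powers integrate to 0; here √(π/(2a)) = 0.90687. Derivatives: d/dx e^(−ax²) = −2ax·e^(−ax²), d²/dx² e^(−ax²) = (4a²x² − 2a)·e^(−ax²).
Normalization: ∫|Ψ|² dx = 0.90687.
⟨p⟩ = 0.0000 and ⟨p²⟩ = 7.2628.
(Δp)² = 7.2628 − (0.0000)² = 7.2628.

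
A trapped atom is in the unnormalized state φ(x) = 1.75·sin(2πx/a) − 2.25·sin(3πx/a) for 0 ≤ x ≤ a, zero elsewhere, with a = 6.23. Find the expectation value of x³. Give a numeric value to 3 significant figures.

97.0

⟨x³⟩ = ∫ x³·|φ|² dx / ∫|φ|² dx (integrals over the domain).
On 0 ≤ x ≤ a (j ≠ l): ∫sin²(jπx/a) dx = a/2, ∫sin(jπx/a)·sin(lπx/a) dx = 0; diagonal moments ∫x·sin²(jπx/a) dx = a²/4, ∫x²·sin²(jπx/a) dx = a³·(1/6 − 1/(4j²π²)); cross terms ∫x·sin(jπx/a)·sin(lπx/a) dx = 0 for j + l even and −4jla²/(π²(j² − l²)²) for j + l odd, ∫x²·sin(jπx/a)·sin(lπx/a) dx = (−1)^(j+l)·4jla³/(π²(j² − l²)²); higher powers the same way via product-to-sum and parts.
State is unnormalized: ∫|φ|² dx = 25.309, and ∫φ*·x³·φ dx = 2455.3, so ⟨x³⟩ = 2455.3 / 25.309.
⟨x³⟩ = 97.011.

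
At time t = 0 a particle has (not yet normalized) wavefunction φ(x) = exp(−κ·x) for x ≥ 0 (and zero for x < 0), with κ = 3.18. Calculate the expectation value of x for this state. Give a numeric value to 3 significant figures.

0.157

⟨x⟩ = ∫ x·|φ|² dx / ∫|φ|² dx (integrals over the domain).
Every integrand reduces to terms xʲ·e^(−2κx) on [0, ∞); use ∫₀^∞ xʲ·e^(−2κx) dx = j!/(2κ)^(j+1).
State is unnormalized: ∫|φ|² dx = 0.15723, and ∫φ*·x·φ dx = 0.024722, so ⟨x⟩ = 0.024722 / 0.15723.
⟨x⟩ = 0.15723.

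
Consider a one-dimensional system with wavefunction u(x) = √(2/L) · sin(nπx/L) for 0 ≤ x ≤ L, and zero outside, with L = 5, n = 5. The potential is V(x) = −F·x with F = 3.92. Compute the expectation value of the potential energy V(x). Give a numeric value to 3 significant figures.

-9.80

⟨V⟩ = ∫ V(x)·|u|² dx.
With sin²θ = (1 − cos2θ)/2 on 0 ≤ x ≤ L: ∫sin²(nπx/L) dx = L/2, ∫x·sin²(nπx/L) dx = L²/4, ∫x²·sin²(nπx/L) dx = L³·(1/6 − 1/(4n²π²)); higher powers xᵏ the same way, integrating xᵏ·cos(2nπx/L) by parts.
⟨V⟩ = -9.8000.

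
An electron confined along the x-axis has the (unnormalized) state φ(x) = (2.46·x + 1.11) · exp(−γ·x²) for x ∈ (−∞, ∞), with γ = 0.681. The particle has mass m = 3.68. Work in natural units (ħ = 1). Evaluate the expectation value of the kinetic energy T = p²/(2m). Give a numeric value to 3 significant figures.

0.212

T = −(ħ²/2m) d²/dx², so ⟨T⟩ = −(ħ²/2m) ∫ φ*·φ'' dx / ∫|φ|² dx; with m = 3.68.
Expand each integrand as polynomial × e^(−2γx²) and use ∫x^(2j)·e^(−2γx²) dx = (2j−1)!!/(4γ)^j · √(π/(2γ)), odd powers → 0; here √(π/(2γ)) = 1.5188. Differentiate with the product rule, d/dx e^(−γx²) = −2γx·e^(−γx²).
State is unnormalized: ∫|φ|² dx = 5.2453, and ∫φ*·(−ħ²/2m · φ'') dx = 1.1097, so ⟨T⟩ = 1.1097 / 5.2453.
⟨T⟩ = 0.21156.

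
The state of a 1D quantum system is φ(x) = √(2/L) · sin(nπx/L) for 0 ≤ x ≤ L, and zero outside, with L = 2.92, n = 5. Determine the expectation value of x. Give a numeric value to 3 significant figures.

1.46

⟨x⟩ = ∫ x·|φ|² dx (integrals over the domain).
With sin²θ = (1 − cos2θ)/2 on 0 ≤ x ≤ L: ∫sin²(nπx/L) dx = L/2, ∫x·sin²(nπx/L) dx = L²/4, ∫x²·sin²(nπx/L) dx = L³·(1/6 − 1/(4n²π²)); higher powers xᵏ the same way, integrating xᵏ·cos(2nπx/L) by parts.
⟨x⟩ = 1.4600.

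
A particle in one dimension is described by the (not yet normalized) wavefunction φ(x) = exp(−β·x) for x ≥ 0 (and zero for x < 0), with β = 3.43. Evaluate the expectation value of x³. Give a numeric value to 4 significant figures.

0.01859

⟨x³⟩ = ∫ x³·|φ|² dx / ∫|φ|² dx (integrals over the domain).
Every integrand reduces to terms xʲ·e^(−2βx) on [0, ∞); use ∫₀^∞ xʲ·e^(−2βx) dx = j!/(2β)^(j+1).
State is unnormalized: ∫|φ|² dx = 0.14577, and ∫φ*·x³·φ dx = 0.0027093, so ⟨x³⟩ = 0.0027093 / 0.14577.
⟨x³⟩ = 0.018586.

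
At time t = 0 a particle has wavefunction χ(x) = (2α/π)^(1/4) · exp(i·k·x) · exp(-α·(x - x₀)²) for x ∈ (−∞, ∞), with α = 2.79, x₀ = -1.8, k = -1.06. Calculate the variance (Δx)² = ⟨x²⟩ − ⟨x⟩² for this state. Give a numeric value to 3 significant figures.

0.0896

Compute ⟨x⟩ and ⟨x²⟩ separately, then (Δx)² = ⟨x²⟩ − ⟨x⟩².
Gaussian moments (u = x − x₀): ∫u^(2j)·e^(−2αu²) du = (2j−1)!!/(4α)^j · √(π/(2α)), odd powers integrate to 0; here √(π/(2α)) = 0.75034.
⟨x⟩ = -1.8000 and ⟨x²⟩ = 3.3296.
(Δx)² = 3.3296 − (-1.8000)² = 0.089606.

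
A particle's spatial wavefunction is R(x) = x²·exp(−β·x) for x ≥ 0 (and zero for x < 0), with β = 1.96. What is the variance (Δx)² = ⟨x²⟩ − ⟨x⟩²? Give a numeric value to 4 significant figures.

Compute ⟨x⟩ and ⟨x²⟩ separately, then (Δx)² = ⟨x²⟩ − ⟨x⟩².
Every integrand reduces to terms xʲ·e^(−2βx) on [0, ∞); use ∫₀^∞ xʲ·e^(−2βx) dx = j!/(2β)^(j+1).
Normalization: ∫|R|² dx = 0.025929.
⟨x⟩ = 1.2755 and ⟨x²⟩ = 1.9523.
(Δx)² = 1.9523 − (1.2755)² = 0.32539.

0.3254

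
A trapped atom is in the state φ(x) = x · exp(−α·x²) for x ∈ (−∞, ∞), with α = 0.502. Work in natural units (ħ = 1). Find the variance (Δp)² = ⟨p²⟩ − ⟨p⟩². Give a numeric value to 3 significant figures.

1.51

Compute ⟨p⟩ and ⟨p²⟩ separately; (Δp)² = ⟨p²⟩ − ⟨p⟩².
Expand each integrand as polynomial × e^(−2αx²) and use ∫x^(2j)·e^(−2αx²) dx = (2j−1)!!/(4α)^j · √(π/(2α)), odd powers → 0; here √(π/(2α)) = 1.7689. Differentiate with the product rule, d/dx e^(−αx²) = −2αx·e^(−αx²).
Normalization: ∫|φ|² dx = 0.88094.
⟨p⟩ = 0.0000 and ⟨p²⟩ = 1.5060.
(Δp)² = 1.5060 − (0.0000)² = 1.5060.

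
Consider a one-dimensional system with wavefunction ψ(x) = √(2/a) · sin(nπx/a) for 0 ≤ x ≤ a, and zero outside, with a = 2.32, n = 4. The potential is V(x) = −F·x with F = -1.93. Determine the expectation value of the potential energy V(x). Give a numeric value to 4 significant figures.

⟨V⟩ = ∫ V(x)·|ψ|² dx.
With sin²θ = (1 − cos2θ)/2 on 0 ≤ x ≤ a: ∫sin²(nπx/a) dx = a/2, ∫x·sin²(nπx/a) dx = a²/4, ∫x²·sin²(nπx/a) dx = a³·(1/6 − 1/(4n²π²)); higher powers xᵏ the same way, integrating xᵏ·cos(2nπx/a) by parts.
⟨V⟩ = 2.2388.

2.239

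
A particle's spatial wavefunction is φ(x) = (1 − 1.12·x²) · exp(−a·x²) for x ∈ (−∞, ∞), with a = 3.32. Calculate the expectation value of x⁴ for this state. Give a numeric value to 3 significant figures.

⟨x⁴⟩ = ∫ x⁴·|φ|² dx / ∫|φ|² dx (integrals over the domain).
Expand each integrand as polynomial × e^(−2ax²) and use ∫x^(2j)·e^(−2ax²) dx = (2j−1)!!/(4a)^j · √(π/(2a)), odd powers → 0; here √(π/(2a)) = 0.68785.
State is unnormalized: ∫|φ|² dx = 0.58650, and ∫φ*·x⁴·φ dx = 0.0047455, so ⟨x⁴⟩ = 0.0047455 / 0.58650.
⟨x⁴⟩ = 0.0080913.

0.00809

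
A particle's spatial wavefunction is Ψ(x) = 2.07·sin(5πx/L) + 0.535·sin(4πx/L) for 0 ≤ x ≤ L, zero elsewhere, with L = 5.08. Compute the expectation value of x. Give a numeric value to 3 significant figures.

⟨x⟩ = ∫ x·|Ψ|² dx / ∫|Ψ|² dx (integrals over the domain).
On 0 ≤ x ≤ L (j ≠ l): ∫sin²(jπx/L) dx = L/2, ∫sin(jπx/L)·sin(lπx/L) dx = 0; diagonal moments ∫x·sin²(jπx/L) dx = L²/4, ∫x²·sin²(jπx/L) dx = L³·(1/6 − 1/(4j²π²)); cross terms ∫x·sin(jπx/L)·sin(lπx/L) dx = 0 for j + l even and −4jlL²/(π²(j² − l²)²) for j + l odd, ∫x²·sin(jπx/L)·sin(lπx/L) dx = (−1)^(j+l)·4jlL³/(π²(j² − l²)²); higher powers the same way via product-to-sum and parts.
State is unnormalized: ∫|Ψ|² dx = 11.611, and ∫Ψ*·x·Ψ dx = 23.771, so ⟨x⟩ = 23.771 / 11.611.
⟨x⟩ = 2.0474.

2.05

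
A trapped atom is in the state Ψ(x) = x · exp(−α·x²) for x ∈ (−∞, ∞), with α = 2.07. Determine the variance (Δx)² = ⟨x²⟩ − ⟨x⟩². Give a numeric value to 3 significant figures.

0.362

Compute ⟨x⟩ and ⟨x²⟩ separately, then (Δx)² = ⟨x²⟩ − ⟨x⟩².
Expand each integrand as polynomial × e^(−2αx²) and use ∫x^(2j)·e^(−2αx²) dx = (2j−1)!!/(4α)^j · √(π/(2α)), odd powers → 0; here √(π/(2α)) = 0.87111.
Normalization: ∫|Ψ|² dx = 0.10521.
⟨x⟩ = 0.0000 and ⟨x²⟩ = 0.36232.
(Δx)² = 0.36232 − (0.0000)² = 0.36232.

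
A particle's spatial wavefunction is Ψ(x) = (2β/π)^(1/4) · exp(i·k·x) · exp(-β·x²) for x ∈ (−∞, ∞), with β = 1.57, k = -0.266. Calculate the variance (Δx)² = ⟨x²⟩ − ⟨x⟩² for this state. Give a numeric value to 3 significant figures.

0.159

Compute ⟨x⟩ and ⟨x²⟩ separately, then (Δx)² = ⟨x²⟩ − ⟨x⟩².
Gaussian moments: ∫x^(2j)·e^(−2βx²) dx = (2j−1)!!/(4β)^j · √(π/(2β)), odd powers integrate to 0; here √(π/(2β)) = 1.0003.
⟨x⟩ = 0.0000 and ⟨x²⟩ = 0.15924.
(Δx)² = 0.15924 − (0.0000)² = 0.15924.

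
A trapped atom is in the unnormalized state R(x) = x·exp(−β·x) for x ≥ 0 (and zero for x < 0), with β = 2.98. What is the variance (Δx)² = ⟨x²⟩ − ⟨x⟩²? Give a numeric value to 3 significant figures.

0.0845

Compute ⟨x⟩ and ⟨x²⟩ separately, then (Δx)² = ⟨x²⟩ − ⟨x⟩².
Every integrand reduces to terms xʲ·e^(−2βx) on [0, ∞); use ∫₀^∞ xʲ·e^(−2βx) dx = j!/(2β)^(j+1).
Normalization: ∫|R|² dx = 0.0094469.
⟨x⟩ = 0.50336 and ⟨x²⟩ = 0.33782.
(Δx)² = 0.33782 − (0.50336)² = 0.084456.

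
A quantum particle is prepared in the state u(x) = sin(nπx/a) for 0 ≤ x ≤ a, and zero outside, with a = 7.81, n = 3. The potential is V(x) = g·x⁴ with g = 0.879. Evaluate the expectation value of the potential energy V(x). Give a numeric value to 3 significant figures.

⟨V⟩ = ∫ V(x)·|u|² dx / ∫|u|² dx.
With sin²θ = (1 − cos2θ)/2 on 0 ≤ x ≤ a: ∫sin²(nπx/a) dx = a/2, ∫x·sin²(nπx/a) dx = a²/4, ∫x²·sin²(nπx/a) dx = a³·(1/6 − 1/(4n²π²)); higher powers xᵏ the same way, integrating xᵏ·cos(2nπx/a) by parts.
State is unnormalized: ∫|u|² dx = 3.9050, and ∫u*·V(x)·u dx = 2412.8, so ⟨V⟩ = 2412.8 / 3.9050.
⟨V⟩ = 617.87.

618.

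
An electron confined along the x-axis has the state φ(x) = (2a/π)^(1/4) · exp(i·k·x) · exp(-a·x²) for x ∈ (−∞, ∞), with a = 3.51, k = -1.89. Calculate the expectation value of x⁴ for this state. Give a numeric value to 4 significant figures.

⟨x⁴⟩ = ∫ x⁴·|φ|² dx (integrals over the domain).
Gaussian moments: ∫x^(2j)·e^(−2ax²) dx = (2j−1)!!/(4a)^j · √(π/(2a)), odd powers integrate to 0; here √(π/(2a)) = 0.66897.
⟨x⁴⟩ = 0.015219.

0.01522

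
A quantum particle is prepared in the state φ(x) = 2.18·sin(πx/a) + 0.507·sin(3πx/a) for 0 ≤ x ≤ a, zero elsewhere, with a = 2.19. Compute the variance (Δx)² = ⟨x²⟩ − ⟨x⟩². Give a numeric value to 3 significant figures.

Compute ⟨x⟩ and ⟨x²⟩ separately, then (Δx)² = ⟨x²⟩ − ⟨x⟩².
On 0 ≤ x ≤ a (j ≠ l): ∫sin²(jπx/a) dx = a/2, ∫sin(jπx/a)·sin(lπx/a) dx = 0; diagonal moments ∫x·sin²(jπx/a) dx = a²/4, ∫x²·sin²(jπx/a) dx = a³·(1/6 − 1/(4j²π²)); cross terms ∫x·sin(jπx/a)·sin(lπx/a) dx = 0 for j + l even and −4jla²/(π²(j² − l²)²) for j + l odd, ∫x²·sin(jπx/a)·sin(lπx/a) dx = (−1)^(j+l)·4jla³/(π²(j² − l²)²); higher powers the same way via product-to-sum and parts.
Normalization: ∫|φ|² dx = 5.4853.
⟨x⟩ = 1.0950 and ⟨x²⟩ = 1.4472.
(Δx)² = 1.4472 − (1.0950)² = 0.24820.

0.248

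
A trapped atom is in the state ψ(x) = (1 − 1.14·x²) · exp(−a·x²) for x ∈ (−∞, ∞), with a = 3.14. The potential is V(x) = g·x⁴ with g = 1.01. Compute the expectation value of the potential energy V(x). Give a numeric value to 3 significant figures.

0.00867

⟨V⟩ = ∫ V(x)·|ψ|² dx / ∫|ψ|² dx.
Expand each integrand as polynomial × e^(−2ax²) and use ∫x^(2j)·e^(−2ax²) dx = (2j−1)!!/(4a)^j · √(π/(2a)), odd powers → 0; here √(π/(2a)) = 0.70729.
State is unnormalized: ∫|ψ|² dx = 0.59637, and ∫ψ*·V(x)·ψ dx = 0.0051717, so ⟨V⟩ = 0.0051717 / 0.59637.
⟨V⟩ = 0.0086719.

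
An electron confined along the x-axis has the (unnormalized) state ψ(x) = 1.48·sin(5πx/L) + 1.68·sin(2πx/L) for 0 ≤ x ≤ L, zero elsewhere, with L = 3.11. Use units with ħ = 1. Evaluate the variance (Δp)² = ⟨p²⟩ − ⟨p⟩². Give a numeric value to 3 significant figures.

Compute ⟨p⟩ and ⟨p²⟩ separately; (Δp)² = ⟨p²⟩ − ⟨p⟩².
d²/dx² sin(jπx/L) = −(jπ/L)²·sin(jπx/L); on 0 ≤ x ≤ L, ∫sin²(jπx/L) dx = L/2 and ∫sin(jπx/L)·sin(lπx/L) dx = 0 for j ≠ l, so only diagonal terms survive in ∫|ψ|² and ∫ψ·ψ″; ∫ψ·ψ′ dx = [ψ²/2] between the walls = 0.
Normalization: ∫|ψ|² dx = 7.7949.
⟨p⟩ = 0.0000 and ⟨p²⟩ = 13.445.
(Δp)² = 13.445 − (0.0000)² = 13.445.

13.4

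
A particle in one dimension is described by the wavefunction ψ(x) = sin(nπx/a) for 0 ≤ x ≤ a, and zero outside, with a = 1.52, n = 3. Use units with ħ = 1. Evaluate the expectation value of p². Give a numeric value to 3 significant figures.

p² ψ = −ħ² d²ψ/dx²; ⟨p²⟩ = −ħ² ∫ ψ*·ψ'' dx / ∫|ψ|² dx.
d/dx sin(nπx/a) = (nπ/a)·cos(nπx/a) and d²/dx² sin(nπx/a) = −(nπ/a)²·sin(nπx/a); on 0 ≤ x ≤ a, ∫sin²(nπx/a) dx = a/2 and ∫sin(nπx/a)·cos(nπx/a) dx = 0.
State is unnormalized: ∫|ψ|² dx = 0.76000, and ∫ψ*·(−ħ² ψ'') dx = 29.219, so ⟨p²⟩ = 29.219 / 0.76000.
⟨p²⟩ = 38.446.

38.4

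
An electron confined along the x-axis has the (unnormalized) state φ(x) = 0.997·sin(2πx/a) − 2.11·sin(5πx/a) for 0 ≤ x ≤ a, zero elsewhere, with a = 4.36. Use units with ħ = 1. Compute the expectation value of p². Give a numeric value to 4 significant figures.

10.99

p² φ = −ħ² d²φ/dx²; ⟨p²⟩ = −ħ² ∫ φ*·φ'' dx / ∫|φ|² dx.
d²/dx² sin(jπx/a) = −(jπ/a)²·sin(jπx/a); on 0 ≤ x ≤ a, ∫sin²(jπx/a) dx = a/2 and ∫sin(jπx/a)·sin(lπx/a) dx = 0 for j ≠ l, so only diagonal terms survive in ∫|φ|² and ∫φ·φ″; ∫φ·φ′ dx = [φ²/2] between the walls = 0.
State is unnormalized: ∫|φ|² dx = 11.873, and ∫φ*·(−ħ² φ'') dx = 130.48, so ⟨p²⟩ = 130.48 / 11.873.
⟨p²⟩ = 10.990.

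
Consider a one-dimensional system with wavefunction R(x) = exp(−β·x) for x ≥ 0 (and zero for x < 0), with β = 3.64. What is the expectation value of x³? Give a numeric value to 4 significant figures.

⟨x³⟩ = ∫ x³·|R|² dx / ∫|R|² dx (integrals over the domain).
Every integrand reduces to terms xʲ·e^(−2βx) on [0, ∞); use ∫₀^∞ xʲ·e^(−2βx) dx = j!/(2β)^(j+1).
State is unnormalized: ∫|R|² dx = 0.13736, and ∫R*·x³·R dx = 0.0021361, so ⟨x³⟩ = 0.0021361 / 0.13736.
⟨x³⟩ = 0.015551.

0.01555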